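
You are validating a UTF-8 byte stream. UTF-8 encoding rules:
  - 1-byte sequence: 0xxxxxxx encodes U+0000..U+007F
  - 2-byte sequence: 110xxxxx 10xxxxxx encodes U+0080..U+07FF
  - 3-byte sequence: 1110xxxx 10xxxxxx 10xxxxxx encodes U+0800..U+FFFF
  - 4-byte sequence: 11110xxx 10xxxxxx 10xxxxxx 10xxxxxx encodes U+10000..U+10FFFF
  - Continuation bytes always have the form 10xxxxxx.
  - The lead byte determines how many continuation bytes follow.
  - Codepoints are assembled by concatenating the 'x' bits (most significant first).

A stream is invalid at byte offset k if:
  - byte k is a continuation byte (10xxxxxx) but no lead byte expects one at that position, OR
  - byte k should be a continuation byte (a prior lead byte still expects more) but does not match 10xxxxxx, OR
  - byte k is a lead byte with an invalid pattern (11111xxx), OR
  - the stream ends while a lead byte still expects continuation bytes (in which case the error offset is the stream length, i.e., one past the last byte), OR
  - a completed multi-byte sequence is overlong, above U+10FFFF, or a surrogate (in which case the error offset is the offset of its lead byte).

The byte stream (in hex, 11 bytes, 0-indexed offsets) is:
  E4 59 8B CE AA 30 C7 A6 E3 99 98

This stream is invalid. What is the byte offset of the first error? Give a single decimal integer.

Byte[0]=E4: 3-byte lead, need 2 cont bytes. acc=0x4
Byte[1]=59: expected 10xxxxxx continuation. INVALID

Answer: 1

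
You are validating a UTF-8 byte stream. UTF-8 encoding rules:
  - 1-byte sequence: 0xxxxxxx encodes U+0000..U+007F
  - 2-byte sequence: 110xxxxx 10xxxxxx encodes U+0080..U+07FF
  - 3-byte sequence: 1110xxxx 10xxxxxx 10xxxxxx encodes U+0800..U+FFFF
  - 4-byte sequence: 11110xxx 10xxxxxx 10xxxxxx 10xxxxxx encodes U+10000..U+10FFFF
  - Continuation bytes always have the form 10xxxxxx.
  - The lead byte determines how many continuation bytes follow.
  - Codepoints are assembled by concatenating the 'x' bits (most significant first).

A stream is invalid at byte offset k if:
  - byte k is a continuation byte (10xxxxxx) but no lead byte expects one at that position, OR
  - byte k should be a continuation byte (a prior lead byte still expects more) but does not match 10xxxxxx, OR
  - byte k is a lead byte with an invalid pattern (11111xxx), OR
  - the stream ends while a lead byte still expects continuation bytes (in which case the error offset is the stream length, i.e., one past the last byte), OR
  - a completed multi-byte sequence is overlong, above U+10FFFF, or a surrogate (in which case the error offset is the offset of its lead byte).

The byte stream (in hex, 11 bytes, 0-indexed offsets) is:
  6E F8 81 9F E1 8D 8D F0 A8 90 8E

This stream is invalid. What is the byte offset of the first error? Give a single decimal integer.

Answer: 1

Derivation:
Byte[0]=6E: 1-byte ASCII. cp=U+006E
Byte[1]=F8: INVALID lead byte (not 0xxx/110x/1110/11110)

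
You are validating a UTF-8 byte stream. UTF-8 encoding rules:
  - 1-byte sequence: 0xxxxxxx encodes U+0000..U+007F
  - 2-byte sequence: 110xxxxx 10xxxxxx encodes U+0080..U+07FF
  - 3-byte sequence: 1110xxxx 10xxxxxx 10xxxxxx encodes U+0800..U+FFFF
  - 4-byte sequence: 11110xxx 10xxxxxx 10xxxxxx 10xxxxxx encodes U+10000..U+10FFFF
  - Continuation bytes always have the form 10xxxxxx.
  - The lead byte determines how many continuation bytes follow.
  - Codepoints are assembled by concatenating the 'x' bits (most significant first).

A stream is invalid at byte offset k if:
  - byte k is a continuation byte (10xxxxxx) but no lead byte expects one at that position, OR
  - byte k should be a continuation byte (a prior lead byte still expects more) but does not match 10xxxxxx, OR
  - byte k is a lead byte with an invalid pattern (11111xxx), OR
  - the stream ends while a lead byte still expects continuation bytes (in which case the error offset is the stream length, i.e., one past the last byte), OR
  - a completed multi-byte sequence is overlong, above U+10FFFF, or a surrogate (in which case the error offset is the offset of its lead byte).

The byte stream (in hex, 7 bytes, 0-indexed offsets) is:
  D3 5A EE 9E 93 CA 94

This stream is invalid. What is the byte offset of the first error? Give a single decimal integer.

Answer: 1

Derivation:
Byte[0]=D3: 2-byte lead, need 1 cont bytes. acc=0x13
Byte[1]=5A: expected 10xxxxxx continuation. INVALID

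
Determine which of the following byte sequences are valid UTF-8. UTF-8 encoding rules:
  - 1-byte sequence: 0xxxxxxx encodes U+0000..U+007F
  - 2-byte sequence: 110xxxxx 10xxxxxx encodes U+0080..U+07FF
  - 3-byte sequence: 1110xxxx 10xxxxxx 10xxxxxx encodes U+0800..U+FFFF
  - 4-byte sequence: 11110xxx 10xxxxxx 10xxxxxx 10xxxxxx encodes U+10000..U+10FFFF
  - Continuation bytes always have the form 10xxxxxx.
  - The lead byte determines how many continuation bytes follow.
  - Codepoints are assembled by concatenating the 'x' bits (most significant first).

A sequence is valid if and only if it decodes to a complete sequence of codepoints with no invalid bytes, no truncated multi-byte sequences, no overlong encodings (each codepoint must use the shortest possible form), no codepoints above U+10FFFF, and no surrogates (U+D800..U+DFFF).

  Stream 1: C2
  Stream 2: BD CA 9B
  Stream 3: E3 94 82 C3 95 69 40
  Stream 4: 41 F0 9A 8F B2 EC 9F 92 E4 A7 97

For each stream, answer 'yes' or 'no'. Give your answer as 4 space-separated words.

Answer: no no yes yes

Derivation:
Stream 1: error at byte offset 1. INVALID
Stream 2: error at byte offset 0. INVALID
Stream 3: decodes cleanly. VALID
Stream 4: decodes cleanly. VALID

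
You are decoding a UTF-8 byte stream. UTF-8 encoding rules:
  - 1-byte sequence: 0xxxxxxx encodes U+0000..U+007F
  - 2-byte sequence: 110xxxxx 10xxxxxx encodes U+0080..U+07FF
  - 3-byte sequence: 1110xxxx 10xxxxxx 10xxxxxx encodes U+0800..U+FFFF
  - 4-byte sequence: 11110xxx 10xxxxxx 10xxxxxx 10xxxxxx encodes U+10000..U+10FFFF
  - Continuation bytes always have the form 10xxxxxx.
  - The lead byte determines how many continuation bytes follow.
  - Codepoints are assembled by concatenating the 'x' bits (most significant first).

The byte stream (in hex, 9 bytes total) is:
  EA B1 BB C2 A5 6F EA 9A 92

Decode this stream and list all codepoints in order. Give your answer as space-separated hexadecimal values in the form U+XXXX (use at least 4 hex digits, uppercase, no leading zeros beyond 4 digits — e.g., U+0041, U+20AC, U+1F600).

Answer: U+AC7B U+00A5 U+006F U+A692

Derivation:
Byte[0]=EA: 3-byte lead, need 2 cont bytes. acc=0xA
Byte[1]=B1: continuation. acc=(acc<<6)|0x31=0x2B1
Byte[2]=BB: continuation. acc=(acc<<6)|0x3B=0xAC7B
Completed: cp=U+AC7B (starts at byte 0)
Byte[3]=C2: 2-byte lead, need 1 cont bytes. acc=0x2
Byte[4]=A5: continuation. acc=(acc<<6)|0x25=0xA5
Completed: cp=U+00A5 (starts at byte 3)
Byte[5]=6F: 1-byte ASCII. cp=U+006F
Byte[6]=EA: 3-byte lead, need 2 cont bytes. acc=0xA
Byte[7]=9A: continuation. acc=(acc<<6)|0x1A=0x29A
Byte[8]=92: continuation. acc=(acc<<6)|0x12=0xA692
Completed: cp=U+A692 (starts at byte 6)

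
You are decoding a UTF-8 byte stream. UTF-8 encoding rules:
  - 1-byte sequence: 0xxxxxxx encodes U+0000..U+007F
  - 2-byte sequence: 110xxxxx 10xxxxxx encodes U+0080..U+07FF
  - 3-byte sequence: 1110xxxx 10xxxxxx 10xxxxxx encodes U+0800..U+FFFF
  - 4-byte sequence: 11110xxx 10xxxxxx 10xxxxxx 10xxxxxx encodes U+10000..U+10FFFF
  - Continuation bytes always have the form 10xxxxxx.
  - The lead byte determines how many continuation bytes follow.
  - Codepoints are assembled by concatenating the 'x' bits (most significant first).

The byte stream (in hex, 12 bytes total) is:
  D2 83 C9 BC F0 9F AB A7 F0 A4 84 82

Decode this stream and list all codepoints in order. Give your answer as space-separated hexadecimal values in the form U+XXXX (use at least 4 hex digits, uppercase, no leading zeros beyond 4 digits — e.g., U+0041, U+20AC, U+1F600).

Answer: U+0483 U+027C U+1FAE7 U+24102

Derivation:
Byte[0]=D2: 2-byte lead, need 1 cont bytes. acc=0x12
Byte[1]=83: continuation. acc=(acc<<6)|0x03=0x483
Completed: cp=U+0483 (starts at byte 0)
Byte[2]=C9: 2-byte lead, need 1 cont bytes. acc=0x9
Byte[3]=BC: continuation. acc=(acc<<6)|0x3C=0x27C
Completed: cp=U+027C (starts at byte 2)
Byte[4]=F0: 4-byte lead, need 3 cont bytes. acc=0x0
Byte[5]=9F: continuation. acc=(acc<<6)|0x1F=0x1F
Byte[6]=AB: continuation. acc=(acc<<6)|0x2B=0x7EB
Byte[7]=A7: continuation. acc=(acc<<6)|0x27=0x1FAE7
Completed: cp=U+1FAE7 (starts at byte 4)
Byte[8]=F0: 4-byte lead, need 3 cont bytes. acc=0x0
Byte[9]=A4: continuation. acc=(acc<<6)|0x24=0x24
Byte[10]=84: continuation. acc=(acc<<6)|0x04=0x904
Byte[11]=82: continuation. acc=(acc<<6)|0x02=0x24102
Completed: cp=U+24102 (starts at byte 8)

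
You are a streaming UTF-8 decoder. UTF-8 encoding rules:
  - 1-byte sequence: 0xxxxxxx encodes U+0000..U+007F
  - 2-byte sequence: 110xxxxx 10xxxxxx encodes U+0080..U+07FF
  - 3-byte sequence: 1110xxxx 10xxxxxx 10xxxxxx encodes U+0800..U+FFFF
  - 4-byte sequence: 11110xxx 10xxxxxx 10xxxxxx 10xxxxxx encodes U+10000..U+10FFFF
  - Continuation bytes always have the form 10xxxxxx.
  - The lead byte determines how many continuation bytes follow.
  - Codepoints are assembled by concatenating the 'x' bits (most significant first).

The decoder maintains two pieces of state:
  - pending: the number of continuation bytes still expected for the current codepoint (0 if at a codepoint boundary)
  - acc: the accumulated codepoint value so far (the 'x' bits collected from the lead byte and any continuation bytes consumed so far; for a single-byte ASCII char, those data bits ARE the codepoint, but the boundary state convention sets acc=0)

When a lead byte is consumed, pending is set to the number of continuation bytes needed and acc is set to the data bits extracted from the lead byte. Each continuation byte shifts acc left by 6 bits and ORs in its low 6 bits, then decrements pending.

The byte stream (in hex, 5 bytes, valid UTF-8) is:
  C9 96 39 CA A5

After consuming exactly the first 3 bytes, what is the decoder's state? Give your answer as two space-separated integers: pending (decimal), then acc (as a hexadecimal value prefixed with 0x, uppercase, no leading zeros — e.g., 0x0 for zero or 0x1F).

Answer: 0 0x0

Derivation:
Byte[0]=C9: 2-byte lead. pending=1, acc=0x9
Byte[1]=96: continuation. acc=(acc<<6)|0x16=0x256, pending=0
Byte[2]=39: 1-byte. pending=0, acc=0x0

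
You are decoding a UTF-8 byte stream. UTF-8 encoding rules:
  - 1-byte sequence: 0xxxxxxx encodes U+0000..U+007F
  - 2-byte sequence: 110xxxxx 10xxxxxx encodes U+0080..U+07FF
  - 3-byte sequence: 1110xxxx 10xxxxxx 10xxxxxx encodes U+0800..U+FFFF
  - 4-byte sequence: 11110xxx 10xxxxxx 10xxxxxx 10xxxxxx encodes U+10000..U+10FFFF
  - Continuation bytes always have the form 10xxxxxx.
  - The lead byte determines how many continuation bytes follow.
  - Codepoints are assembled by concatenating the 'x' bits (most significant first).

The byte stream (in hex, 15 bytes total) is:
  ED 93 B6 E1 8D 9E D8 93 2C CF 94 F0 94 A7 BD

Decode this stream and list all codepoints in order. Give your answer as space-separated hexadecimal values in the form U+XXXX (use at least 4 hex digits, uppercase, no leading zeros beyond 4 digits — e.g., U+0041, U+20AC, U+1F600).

Answer: U+D4F6 U+135E U+0613 U+002C U+03D4 U+149FD

Derivation:
Byte[0]=ED: 3-byte lead, need 2 cont bytes. acc=0xD
Byte[1]=93: continuation. acc=(acc<<6)|0x13=0x353
Byte[2]=B6: continuation. acc=(acc<<6)|0x36=0xD4F6
Completed: cp=U+D4F6 (starts at byte 0)
Byte[3]=E1: 3-byte lead, need 2 cont bytes. acc=0x1
Byte[4]=8D: continuation. acc=(acc<<6)|0x0D=0x4D
Byte[5]=9E: continuation. acc=(acc<<6)|0x1E=0x135E
Completed: cp=U+135E (starts at byte 3)
Byte[6]=D8: 2-byte lead, need 1 cont bytes. acc=0x18
Byte[7]=93: continuation. acc=(acc<<6)|0x13=0x613
Completed: cp=U+0613 (starts at byte 6)
Byte[8]=2C: 1-byte ASCII. cp=U+002C
Byte[9]=CF: 2-byte lead, need 1 cont bytes. acc=0xF
Byte[10]=94: continuation. acc=(acc<<6)|0x14=0x3D4
Completed: cp=U+03D4 (starts at byte 9)
Byte[11]=F0: 4-byte lead, need 3 cont bytes. acc=0x0
Byte[12]=94: continuation. acc=(acc<<6)|0x14=0x14
Byte[13]=A7: continuation. acc=(acc<<6)|0x27=0x527
Byte[14]=BD: continuation. acc=(acc<<6)|0x3D=0x149FD
Completed: cp=U+149FD (starts at byte 11)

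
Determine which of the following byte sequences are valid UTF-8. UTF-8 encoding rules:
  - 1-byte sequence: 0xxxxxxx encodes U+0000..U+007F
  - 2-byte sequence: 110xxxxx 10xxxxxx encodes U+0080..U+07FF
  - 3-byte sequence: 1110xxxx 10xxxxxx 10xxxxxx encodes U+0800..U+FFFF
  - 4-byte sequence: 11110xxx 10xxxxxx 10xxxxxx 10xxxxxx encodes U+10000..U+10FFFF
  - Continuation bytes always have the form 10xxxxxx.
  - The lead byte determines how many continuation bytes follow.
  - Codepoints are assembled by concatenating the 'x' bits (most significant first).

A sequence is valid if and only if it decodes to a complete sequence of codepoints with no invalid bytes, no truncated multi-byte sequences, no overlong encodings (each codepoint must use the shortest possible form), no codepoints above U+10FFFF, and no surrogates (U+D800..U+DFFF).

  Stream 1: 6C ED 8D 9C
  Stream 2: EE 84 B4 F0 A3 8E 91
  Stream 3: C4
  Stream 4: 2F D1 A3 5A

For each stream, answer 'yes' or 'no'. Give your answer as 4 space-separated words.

Answer: yes yes no yes

Derivation:
Stream 1: decodes cleanly. VALID
Stream 2: decodes cleanly. VALID
Stream 3: error at byte offset 1. INVALID
Stream 4: decodes cleanly. VALID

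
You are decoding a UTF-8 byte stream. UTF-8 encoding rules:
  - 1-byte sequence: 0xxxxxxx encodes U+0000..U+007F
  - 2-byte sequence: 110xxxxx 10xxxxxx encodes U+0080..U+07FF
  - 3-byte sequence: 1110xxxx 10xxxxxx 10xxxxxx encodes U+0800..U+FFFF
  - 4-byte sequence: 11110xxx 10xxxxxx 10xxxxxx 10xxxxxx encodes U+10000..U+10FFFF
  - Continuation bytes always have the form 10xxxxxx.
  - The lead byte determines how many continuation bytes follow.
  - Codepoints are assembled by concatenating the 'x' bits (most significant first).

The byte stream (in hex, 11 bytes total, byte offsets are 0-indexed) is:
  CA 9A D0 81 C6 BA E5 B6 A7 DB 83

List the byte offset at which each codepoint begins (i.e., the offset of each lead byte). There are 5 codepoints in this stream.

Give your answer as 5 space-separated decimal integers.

Answer: 0 2 4 6 9

Derivation:
Byte[0]=CA: 2-byte lead, need 1 cont bytes. acc=0xA
Byte[1]=9A: continuation. acc=(acc<<6)|0x1A=0x29A
Completed: cp=U+029A (starts at byte 0)
Byte[2]=D0: 2-byte lead, need 1 cont bytes. acc=0x10
Byte[3]=81: continuation. acc=(acc<<6)|0x01=0x401
Completed: cp=U+0401 (starts at byte 2)
Byte[4]=C6: 2-byte lead, need 1 cont bytes. acc=0x6
Byte[5]=BA: continuation. acc=(acc<<6)|0x3A=0x1BA
Completed: cp=U+01BA (starts at byte 4)
Byte[6]=E5: 3-byte lead, need 2 cont bytes. acc=0x5
Byte[7]=B6: continuation. acc=(acc<<6)|0x36=0x176
Byte[8]=A7: continuation. acc=(acc<<6)|0x27=0x5DA7
Completed: cp=U+5DA7 (starts at byte 6)
Byte[9]=DB: 2-byte lead, need 1 cont bytes. acc=0x1B
Byte[10]=83: continuation. acc=(acc<<6)|0x03=0x6C3
Completed: cp=U+06C3 (starts at byte 9)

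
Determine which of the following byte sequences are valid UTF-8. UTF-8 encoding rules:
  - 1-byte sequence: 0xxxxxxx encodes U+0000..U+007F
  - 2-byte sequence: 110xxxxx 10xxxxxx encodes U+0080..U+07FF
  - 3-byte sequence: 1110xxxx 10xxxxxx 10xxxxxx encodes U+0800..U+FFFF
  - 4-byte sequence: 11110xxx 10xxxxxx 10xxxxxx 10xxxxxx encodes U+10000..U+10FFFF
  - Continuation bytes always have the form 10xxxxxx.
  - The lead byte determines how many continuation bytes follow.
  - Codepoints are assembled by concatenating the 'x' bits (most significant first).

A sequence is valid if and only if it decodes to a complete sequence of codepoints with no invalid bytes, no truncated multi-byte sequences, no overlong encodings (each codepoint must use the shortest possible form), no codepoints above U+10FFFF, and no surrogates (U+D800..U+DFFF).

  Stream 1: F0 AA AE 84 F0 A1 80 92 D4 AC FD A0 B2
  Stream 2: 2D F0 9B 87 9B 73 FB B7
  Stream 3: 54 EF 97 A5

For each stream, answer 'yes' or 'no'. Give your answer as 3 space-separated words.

Stream 1: error at byte offset 10. INVALID
Stream 2: error at byte offset 6. INVALID
Stream 3: decodes cleanly. VALID

Answer: no no yes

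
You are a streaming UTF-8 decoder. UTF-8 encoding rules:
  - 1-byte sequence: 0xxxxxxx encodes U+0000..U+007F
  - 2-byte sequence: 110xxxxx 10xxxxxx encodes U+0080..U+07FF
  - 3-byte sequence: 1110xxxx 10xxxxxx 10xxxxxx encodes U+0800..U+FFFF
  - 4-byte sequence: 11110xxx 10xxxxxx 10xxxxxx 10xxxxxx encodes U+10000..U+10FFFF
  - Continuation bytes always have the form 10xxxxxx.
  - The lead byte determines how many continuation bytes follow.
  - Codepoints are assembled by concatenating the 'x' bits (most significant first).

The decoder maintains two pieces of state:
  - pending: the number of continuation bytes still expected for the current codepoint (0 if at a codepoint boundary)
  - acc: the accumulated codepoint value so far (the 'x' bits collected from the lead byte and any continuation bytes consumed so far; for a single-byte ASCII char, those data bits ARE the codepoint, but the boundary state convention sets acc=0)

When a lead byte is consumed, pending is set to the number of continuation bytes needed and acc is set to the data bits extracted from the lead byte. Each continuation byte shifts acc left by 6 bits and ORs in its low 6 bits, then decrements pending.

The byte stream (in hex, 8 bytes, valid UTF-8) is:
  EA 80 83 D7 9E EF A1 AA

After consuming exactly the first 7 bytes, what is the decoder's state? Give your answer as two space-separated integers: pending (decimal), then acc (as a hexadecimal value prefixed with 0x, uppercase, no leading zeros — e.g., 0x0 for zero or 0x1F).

Byte[0]=EA: 3-byte lead. pending=2, acc=0xA
Byte[1]=80: continuation. acc=(acc<<6)|0x00=0x280, pending=1
Byte[2]=83: continuation. acc=(acc<<6)|0x03=0xA003, pending=0
Byte[3]=D7: 2-byte lead. pending=1, acc=0x17
Byte[4]=9E: continuation. acc=(acc<<6)|0x1E=0x5DE, pending=0
Byte[5]=EF: 3-byte lead. pending=2, acc=0xF
Byte[6]=A1: continuation. acc=(acc<<6)|0x21=0x3E1, pending=1

Answer: 1 0x3E1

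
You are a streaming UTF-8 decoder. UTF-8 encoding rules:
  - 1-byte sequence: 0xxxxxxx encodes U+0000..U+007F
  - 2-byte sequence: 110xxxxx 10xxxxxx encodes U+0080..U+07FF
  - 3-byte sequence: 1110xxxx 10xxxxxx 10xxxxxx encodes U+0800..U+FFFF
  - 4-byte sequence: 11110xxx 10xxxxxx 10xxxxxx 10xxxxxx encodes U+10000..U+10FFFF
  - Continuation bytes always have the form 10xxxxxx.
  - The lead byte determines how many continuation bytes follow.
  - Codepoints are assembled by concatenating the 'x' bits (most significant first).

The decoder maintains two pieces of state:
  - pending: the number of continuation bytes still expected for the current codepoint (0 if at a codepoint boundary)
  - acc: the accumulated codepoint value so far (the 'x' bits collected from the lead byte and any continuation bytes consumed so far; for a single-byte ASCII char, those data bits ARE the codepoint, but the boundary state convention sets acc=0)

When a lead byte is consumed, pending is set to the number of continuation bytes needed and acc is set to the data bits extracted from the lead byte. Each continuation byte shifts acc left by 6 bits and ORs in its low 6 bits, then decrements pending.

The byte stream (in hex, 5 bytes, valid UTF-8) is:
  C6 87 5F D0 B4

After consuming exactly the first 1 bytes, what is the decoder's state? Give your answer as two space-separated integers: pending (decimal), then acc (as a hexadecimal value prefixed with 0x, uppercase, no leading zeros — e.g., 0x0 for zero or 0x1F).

Byte[0]=C6: 2-byte lead. pending=1, acc=0x6

Answer: 1 0x6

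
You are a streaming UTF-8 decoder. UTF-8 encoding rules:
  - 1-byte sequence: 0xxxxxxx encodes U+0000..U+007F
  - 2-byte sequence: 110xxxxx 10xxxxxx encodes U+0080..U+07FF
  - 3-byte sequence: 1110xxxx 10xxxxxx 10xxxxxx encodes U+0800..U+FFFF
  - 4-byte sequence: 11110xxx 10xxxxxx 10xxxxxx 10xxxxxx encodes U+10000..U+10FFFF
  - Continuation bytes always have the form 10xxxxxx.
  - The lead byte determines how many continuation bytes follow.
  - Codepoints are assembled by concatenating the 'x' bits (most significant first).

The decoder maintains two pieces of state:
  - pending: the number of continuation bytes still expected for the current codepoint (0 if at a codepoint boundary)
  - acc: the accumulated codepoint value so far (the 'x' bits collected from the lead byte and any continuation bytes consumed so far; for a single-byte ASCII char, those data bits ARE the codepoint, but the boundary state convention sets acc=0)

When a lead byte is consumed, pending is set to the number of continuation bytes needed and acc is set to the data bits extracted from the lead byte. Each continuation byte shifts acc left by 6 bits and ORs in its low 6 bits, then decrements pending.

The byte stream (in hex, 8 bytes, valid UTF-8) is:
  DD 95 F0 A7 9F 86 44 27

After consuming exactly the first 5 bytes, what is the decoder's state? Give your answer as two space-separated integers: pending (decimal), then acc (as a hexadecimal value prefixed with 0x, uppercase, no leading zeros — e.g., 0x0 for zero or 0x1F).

Answer: 1 0x9DF

Derivation:
Byte[0]=DD: 2-byte lead. pending=1, acc=0x1D
Byte[1]=95: continuation. acc=(acc<<6)|0x15=0x755, pending=0
Byte[2]=F0: 4-byte lead. pending=3, acc=0x0
Byte[3]=A7: continuation. acc=(acc<<6)|0x27=0x27, pending=2
Byte[4]=9F: continuation. acc=(acc<<6)|0x1F=0x9DF, pending=1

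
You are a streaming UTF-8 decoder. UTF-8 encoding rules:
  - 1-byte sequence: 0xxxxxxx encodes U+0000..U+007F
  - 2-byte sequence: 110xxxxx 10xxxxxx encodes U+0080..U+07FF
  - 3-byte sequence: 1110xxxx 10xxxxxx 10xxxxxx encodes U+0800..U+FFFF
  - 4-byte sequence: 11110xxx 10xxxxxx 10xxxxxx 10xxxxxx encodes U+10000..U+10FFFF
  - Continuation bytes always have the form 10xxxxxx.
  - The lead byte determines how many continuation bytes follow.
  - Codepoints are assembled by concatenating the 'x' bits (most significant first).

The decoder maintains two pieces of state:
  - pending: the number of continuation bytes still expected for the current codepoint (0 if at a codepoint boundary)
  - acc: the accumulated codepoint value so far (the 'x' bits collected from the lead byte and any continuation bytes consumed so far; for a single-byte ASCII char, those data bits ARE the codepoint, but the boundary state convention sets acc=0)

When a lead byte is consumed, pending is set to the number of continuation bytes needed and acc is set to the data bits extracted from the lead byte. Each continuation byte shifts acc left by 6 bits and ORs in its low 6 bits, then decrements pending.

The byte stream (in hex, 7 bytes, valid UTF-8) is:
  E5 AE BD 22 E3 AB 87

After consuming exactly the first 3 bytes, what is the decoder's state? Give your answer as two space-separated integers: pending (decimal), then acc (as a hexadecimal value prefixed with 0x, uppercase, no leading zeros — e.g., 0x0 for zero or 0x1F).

Answer: 0 0x5BBD

Derivation:
Byte[0]=E5: 3-byte lead. pending=2, acc=0x5
Byte[1]=AE: continuation. acc=(acc<<6)|0x2E=0x16E, pending=1
Byte[2]=BD: continuation. acc=(acc<<6)|0x3D=0x5BBD, pending=0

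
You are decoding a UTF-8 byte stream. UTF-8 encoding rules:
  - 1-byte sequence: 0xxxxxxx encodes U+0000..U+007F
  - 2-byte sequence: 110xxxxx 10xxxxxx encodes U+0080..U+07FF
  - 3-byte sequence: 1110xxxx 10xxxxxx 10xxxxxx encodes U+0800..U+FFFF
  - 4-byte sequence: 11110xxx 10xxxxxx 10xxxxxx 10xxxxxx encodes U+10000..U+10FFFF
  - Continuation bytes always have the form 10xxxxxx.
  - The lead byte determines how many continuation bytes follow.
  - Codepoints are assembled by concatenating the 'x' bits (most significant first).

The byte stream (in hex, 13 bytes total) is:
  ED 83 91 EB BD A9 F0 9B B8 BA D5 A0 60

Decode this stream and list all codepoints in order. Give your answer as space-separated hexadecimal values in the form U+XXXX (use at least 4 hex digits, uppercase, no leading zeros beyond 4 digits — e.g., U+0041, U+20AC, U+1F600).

Byte[0]=ED: 3-byte lead, need 2 cont bytes. acc=0xD
Byte[1]=83: continuation. acc=(acc<<6)|0x03=0x343
Byte[2]=91: continuation. acc=(acc<<6)|0x11=0xD0D1
Completed: cp=U+D0D1 (starts at byte 0)
Byte[3]=EB: 3-byte lead, need 2 cont bytes. acc=0xB
Byte[4]=BD: continuation. acc=(acc<<6)|0x3D=0x2FD
Byte[5]=A9: continuation. acc=(acc<<6)|0x29=0xBF69
Completed: cp=U+BF69 (starts at byte 3)
Byte[6]=F0: 4-byte lead, need 3 cont bytes. acc=0x0
Byte[7]=9B: continuation. acc=(acc<<6)|0x1B=0x1B
Byte[8]=B8: continuation. acc=(acc<<6)|0x38=0x6F8
Byte[9]=BA: continuation. acc=(acc<<6)|0x3A=0x1BE3A
Completed: cp=U+1BE3A (starts at byte 6)
Byte[10]=D5: 2-byte lead, need 1 cont bytes. acc=0x15
Byte[11]=A0: continuation. acc=(acc<<6)|0x20=0x560
Completed: cp=U+0560 (starts at byte 10)
Byte[12]=60: 1-byte ASCII. cp=U+0060

Answer: U+D0D1 U+BF69 U+1BE3A U+0560 U+0060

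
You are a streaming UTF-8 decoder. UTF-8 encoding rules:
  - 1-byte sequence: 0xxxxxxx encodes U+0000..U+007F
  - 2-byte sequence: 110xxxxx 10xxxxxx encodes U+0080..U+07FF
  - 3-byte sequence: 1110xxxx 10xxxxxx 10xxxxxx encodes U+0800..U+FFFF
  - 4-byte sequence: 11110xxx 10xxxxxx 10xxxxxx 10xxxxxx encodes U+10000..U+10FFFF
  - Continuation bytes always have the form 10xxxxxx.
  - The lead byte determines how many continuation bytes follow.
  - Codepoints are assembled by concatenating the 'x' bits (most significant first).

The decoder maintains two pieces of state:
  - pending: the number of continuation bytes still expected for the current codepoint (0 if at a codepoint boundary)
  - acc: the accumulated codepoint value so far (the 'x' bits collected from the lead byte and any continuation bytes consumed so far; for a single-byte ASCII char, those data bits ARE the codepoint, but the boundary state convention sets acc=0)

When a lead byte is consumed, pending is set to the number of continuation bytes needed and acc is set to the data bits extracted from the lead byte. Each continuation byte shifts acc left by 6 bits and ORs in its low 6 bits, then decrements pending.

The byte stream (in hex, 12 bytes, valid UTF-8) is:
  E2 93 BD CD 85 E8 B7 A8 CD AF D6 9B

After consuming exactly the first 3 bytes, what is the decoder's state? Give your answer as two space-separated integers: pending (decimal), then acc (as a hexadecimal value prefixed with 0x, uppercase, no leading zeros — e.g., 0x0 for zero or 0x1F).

Byte[0]=E2: 3-byte lead. pending=2, acc=0x2
Byte[1]=93: continuation. acc=(acc<<6)|0x13=0x93, pending=1
Byte[2]=BD: continuation. acc=(acc<<6)|0x3D=0x24FD, pending=0

Answer: 0 0x24FD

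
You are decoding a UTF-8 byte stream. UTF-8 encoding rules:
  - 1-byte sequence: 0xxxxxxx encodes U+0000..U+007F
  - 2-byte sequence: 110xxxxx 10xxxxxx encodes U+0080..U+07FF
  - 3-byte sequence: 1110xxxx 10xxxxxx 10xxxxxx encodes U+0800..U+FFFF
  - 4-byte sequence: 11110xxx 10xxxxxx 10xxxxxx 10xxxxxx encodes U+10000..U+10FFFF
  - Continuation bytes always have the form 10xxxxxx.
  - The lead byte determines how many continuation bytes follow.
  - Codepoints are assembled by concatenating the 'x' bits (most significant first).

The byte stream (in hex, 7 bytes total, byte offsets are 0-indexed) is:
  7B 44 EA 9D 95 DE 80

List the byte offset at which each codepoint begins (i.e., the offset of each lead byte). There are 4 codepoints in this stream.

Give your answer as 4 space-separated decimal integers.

Byte[0]=7B: 1-byte ASCII. cp=U+007B
Byte[1]=44: 1-byte ASCII. cp=U+0044
Byte[2]=EA: 3-byte lead, need 2 cont bytes. acc=0xA
Byte[3]=9D: continuation. acc=(acc<<6)|0x1D=0x29D
Byte[4]=95: continuation. acc=(acc<<6)|0x15=0xA755
Completed: cp=U+A755 (starts at byte 2)
Byte[5]=DE: 2-byte lead, need 1 cont bytes. acc=0x1E
Byte[6]=80: continuation. acc=(acc<<6)|0x00=0x780
Completed: cp=U+0780 (starts at byte 5)

Answer: 0 1 2 5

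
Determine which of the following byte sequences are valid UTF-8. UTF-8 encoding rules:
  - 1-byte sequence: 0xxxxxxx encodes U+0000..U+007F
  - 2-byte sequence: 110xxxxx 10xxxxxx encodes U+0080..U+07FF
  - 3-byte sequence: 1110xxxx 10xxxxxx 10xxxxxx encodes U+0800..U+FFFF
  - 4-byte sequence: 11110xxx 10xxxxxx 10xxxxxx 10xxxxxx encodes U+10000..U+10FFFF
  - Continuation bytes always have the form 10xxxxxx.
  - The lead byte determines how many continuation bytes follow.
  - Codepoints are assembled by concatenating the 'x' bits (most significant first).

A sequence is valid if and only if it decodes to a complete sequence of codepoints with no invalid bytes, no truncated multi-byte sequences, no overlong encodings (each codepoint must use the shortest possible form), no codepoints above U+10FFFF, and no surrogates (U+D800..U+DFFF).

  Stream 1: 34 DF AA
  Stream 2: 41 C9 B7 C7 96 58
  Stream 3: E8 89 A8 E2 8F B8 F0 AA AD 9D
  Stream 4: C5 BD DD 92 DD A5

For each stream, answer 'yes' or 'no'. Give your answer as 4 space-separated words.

Stream 1: decodes cleanly. VALID
Stream 2: decodes cleanly. VALID
Stream 3: decodes cleanly. VALID
Stream 4: decodes cleanly. VALID

Answer: yes yes yes yes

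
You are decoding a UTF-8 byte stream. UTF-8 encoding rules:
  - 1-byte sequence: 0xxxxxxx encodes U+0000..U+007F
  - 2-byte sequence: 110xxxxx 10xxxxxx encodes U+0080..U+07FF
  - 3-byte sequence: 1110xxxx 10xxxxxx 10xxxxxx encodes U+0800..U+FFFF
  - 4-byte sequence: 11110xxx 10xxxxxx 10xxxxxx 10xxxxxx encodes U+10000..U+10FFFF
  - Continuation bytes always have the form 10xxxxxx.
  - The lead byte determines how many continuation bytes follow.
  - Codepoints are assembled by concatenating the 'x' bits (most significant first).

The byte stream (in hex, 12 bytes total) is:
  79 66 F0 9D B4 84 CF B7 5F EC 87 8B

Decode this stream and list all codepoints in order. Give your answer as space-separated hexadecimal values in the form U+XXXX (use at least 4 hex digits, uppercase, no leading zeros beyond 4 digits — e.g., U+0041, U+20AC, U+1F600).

Answer: U+0079 U+0066 U+1DD04 U+03F7 U+005F U+C1CB

Derivation:
Byte[0]=79: 1-byte ASCII. cp=U+0079
Byte[1]=66: 1-byte ASCII. cp=U+0066
Byte[2]=F0: 4-byte lead, need 3 cont bytes. acc=0x0
Byte[3]=9D: continuation. acc=(acc<<6)|0x1D=0x1D
Byte[4]=B4: continuation. acc=(acc<<6)|0x34=0x774
Byte[5]=84: continuation. acc=(acc<<6)|0x04=0x1DD04
Completed: cp=U+1DD04 (starts at byte 2)
Byte[6]=CF: 2-byte lead, need 1 cont bytes. acc=0xF
Byte[7]=B7: continuation. acc=(acc<<6)|0x37=0x3F7
Completed: cp=U+03F7 (starts at byte 6)
Byte[8]=5F: 1-byte ASCII. cp=U+005F
Byte[9]=EC: 3-byte lead, need 2 cont bytes. acc=0xC
Byte[10]=87: continuation. acc=(acc<<6)|0x07=0x307
Byte[11]=8B: continuation. acc=(acc<<6)|0x0B=0xC1CB
Completed: cp=U+C1CB (starts at byte 9)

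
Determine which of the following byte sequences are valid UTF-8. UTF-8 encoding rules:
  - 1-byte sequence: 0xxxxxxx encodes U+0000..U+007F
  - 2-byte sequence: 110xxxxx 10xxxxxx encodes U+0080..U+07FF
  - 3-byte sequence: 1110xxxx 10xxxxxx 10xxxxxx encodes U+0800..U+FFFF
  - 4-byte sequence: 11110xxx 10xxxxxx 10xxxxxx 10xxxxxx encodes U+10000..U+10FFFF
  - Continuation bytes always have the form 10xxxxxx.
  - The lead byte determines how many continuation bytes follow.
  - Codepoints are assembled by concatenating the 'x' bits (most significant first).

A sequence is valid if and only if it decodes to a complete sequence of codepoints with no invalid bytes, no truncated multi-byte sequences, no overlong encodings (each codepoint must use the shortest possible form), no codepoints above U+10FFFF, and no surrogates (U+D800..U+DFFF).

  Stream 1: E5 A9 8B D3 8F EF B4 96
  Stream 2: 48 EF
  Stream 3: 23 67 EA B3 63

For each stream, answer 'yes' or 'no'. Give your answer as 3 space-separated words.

Stream 1: decodes cleanly. VALID
Stream 2: error at byte offset 2. INVALID
Stream 3: error at byte offset 4. INVALID

Answer: yes no no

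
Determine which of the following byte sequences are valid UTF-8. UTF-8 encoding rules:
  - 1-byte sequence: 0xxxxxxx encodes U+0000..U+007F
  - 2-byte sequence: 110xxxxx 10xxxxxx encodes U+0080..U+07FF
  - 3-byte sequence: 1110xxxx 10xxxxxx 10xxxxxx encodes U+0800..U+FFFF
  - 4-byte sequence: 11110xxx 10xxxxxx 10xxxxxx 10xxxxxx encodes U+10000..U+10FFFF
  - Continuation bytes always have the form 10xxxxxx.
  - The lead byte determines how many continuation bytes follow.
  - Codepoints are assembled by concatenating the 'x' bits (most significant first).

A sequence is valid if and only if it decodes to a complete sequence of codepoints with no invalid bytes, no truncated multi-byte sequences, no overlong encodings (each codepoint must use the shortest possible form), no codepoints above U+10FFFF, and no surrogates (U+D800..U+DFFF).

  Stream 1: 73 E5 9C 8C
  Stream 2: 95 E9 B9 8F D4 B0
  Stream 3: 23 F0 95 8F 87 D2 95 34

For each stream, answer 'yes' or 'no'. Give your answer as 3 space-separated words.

Stream 1: decodes cleanly. VALID
Stream 2: error at byte offset 0. INVALID
Stream 3: decodes cleanly. VALID

Answer: yes no yes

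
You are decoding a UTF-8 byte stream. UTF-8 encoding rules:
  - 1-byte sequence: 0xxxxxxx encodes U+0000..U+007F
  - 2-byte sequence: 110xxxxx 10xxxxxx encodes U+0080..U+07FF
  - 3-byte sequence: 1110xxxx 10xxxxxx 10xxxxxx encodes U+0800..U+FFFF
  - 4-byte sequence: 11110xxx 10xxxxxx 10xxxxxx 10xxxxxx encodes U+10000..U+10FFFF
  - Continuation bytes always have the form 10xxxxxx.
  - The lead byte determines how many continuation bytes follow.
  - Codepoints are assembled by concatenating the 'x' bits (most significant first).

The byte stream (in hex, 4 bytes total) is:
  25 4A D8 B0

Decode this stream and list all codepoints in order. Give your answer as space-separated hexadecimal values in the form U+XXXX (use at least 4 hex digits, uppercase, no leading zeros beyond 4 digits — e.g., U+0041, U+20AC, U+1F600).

Answer: U+0025 U+004A U+0630

Derivation:
Byte[0]=25: 1-byte ASCII. cp=U+0025
Byte[1]=4A: 1-byte ASCII. cp=U+004A
Byte[2]=D8: 2-byte lead, need 1 cont bytes. acc=0x18
Byte[3]=B0: continuation. acc=(acc<<6)|0x30=0x630
Completed: cp=U+0630 (starts at byte 2)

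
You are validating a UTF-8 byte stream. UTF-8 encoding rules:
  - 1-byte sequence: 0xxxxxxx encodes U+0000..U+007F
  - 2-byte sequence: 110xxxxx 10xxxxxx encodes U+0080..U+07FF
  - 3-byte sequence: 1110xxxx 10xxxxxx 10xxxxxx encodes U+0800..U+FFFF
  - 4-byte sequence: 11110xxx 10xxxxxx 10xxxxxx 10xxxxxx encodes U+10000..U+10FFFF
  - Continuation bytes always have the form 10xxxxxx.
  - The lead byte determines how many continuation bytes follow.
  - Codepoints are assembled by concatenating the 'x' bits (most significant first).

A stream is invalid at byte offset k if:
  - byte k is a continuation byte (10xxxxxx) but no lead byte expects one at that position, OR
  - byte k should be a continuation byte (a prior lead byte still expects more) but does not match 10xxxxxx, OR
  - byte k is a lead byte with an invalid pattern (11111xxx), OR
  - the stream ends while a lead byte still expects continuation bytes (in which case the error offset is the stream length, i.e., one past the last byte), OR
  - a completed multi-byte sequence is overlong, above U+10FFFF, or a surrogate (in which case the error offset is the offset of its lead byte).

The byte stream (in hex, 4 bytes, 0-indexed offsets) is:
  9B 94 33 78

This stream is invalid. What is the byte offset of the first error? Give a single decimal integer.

Byte[0]=9B: INVALID lead byte (not 0xxx/110x/1110/11110)

Answer: 0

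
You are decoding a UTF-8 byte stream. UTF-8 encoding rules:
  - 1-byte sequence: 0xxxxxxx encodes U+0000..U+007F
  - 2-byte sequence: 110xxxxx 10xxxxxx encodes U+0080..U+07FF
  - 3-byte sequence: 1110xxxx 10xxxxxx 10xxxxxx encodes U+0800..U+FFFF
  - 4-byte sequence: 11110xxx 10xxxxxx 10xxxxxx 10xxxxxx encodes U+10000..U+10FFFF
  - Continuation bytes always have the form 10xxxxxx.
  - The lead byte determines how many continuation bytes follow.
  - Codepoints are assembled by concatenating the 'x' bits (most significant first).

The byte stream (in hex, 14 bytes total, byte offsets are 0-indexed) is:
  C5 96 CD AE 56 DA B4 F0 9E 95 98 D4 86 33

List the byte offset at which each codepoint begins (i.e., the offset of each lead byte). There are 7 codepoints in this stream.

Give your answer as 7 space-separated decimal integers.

Byte[0]=C5: 2-byte lead, need 1 cont bytes. acc=0x5
Byte[1]=96: continuation. acc=(acc<<6)|0x16=0x156
Completed: cp=U+0156 (starts at byte 0)
Byte[2]=CD: 2-byte lead, need 1 cont bytes. acc=0xD
Byte[3]=AE: continuation. acc=(acc<<6)|0x2E=0x36E
Completed: cp=U+036E (starts at byte 2)
Byte[4]=56: 1-byte ASCII. cp=U+0056
Byte[5]=DA: 2-byte lead, need 1 cont bytes. acc=0x1A
Byte[6]=B4: continuation. acc=(acc<<6)|0x34=0x6B4
Completed: cp=U+06B4 (starts at byte 5)
Byte[7]=F0: 4-byte lead, need 3 cont bytes. acc=0x0
Byte[8]=9E: continuation. acc=(acc<<6)|0x1E=0x1E
Byte[9]=95: continuation. acc=(acc<<6)|0x15=0x795
Byte[10]=98: continuation. acc=(acc<<6)|0x18=0x1E558
Completed: cp=U+1E558 (starts at byte 7)
Byte[11]=D4: 2-byte lead, need 1 cont bytes. acc=0x14
Byte[12]=86: continuation. acc=(acc<<6)|0x06=0x506
Completed: cp=U+0506 (starts at byte 11)
Byte[13]=33: 1-byte ASCII. cp=U+0033

Answer: 0 2 4 5 7 11 13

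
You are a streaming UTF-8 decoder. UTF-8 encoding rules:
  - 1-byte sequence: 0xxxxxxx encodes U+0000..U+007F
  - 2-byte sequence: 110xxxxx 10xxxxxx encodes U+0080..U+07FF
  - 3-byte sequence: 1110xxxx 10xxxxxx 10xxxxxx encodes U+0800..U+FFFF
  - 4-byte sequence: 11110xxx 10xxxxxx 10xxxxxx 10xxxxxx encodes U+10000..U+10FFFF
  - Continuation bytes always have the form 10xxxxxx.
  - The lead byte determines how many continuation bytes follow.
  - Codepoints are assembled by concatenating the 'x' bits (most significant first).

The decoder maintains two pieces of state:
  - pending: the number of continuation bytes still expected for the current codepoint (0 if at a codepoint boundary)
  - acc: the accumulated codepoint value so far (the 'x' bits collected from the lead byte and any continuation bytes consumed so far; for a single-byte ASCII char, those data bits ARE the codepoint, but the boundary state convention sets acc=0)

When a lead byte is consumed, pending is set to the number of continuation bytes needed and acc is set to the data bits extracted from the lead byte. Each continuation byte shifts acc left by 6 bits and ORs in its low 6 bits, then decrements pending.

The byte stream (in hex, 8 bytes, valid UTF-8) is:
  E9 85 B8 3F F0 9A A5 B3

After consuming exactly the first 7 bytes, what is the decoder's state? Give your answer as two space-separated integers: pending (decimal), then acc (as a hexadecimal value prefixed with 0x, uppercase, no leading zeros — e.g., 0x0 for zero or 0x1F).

Answer: 1 0x6A5

Derivation:
Byte[0]=E9: 3-byte lead. pending=2, acc=0x9
Byte[1]=85: continuation. acc=(acc<<6)|0x05=0x245, pending=1
Byte[2]=B8: continuation. acc=(acc<<6)|0x38=0x9178, pending=0
Byte[3]=3F: 1-byte. pending=0, acc=0x0
Byte[4]=F0: 4-byte lead. pending=3, acc=0x0
Byte[5]=9A: continuation. acc=(acc<<6)|0x1A=0x1A, pending=2
Byte[6]=A5: continuation. acc=(acc<<6)|0x25=0x6A5, pending=1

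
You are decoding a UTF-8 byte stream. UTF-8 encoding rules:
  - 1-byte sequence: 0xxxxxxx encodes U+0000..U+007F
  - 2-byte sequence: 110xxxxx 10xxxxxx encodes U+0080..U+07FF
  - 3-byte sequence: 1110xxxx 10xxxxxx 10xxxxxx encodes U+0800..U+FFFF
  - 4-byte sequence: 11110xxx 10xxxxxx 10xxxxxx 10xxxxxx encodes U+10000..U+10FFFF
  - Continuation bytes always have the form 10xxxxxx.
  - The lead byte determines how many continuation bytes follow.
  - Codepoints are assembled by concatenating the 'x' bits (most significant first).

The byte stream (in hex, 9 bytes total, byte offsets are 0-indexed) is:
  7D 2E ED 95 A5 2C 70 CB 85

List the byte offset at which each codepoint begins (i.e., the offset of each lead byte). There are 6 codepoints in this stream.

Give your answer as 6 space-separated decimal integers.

Byte[0]=7D: 1-byte ASCII. cp=U+007D
Byte[1]=2E: 1-byte ASCII. cp=U+002E
Byte[2]=ED: 3-byte lead, need 2 cont bytes. acc=0xD
Byte[3]=95: continuation. acc=(acc<<6)|0x15=0x355
Byte[4]=A5: continuation. acc=(acc<<6)|0x25=0xD565
Completed: cp=U+D565 (starts at byte 2)
Byte[5]=2C: 1-byte ASCII. cp=U+002C
Byte[6]=70: 1-byte ASCII. cp=U+0070
Byte[7]=CB: 2-byte lead, need 1 cont bytes. acc=0xB
Byte[8]=85: continuation. acc=(acc<<6)|0x05=0x2C5
Completed: cp=U+02C5 (starts at byte 7)

Answer: 0 1 2 5 6 7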